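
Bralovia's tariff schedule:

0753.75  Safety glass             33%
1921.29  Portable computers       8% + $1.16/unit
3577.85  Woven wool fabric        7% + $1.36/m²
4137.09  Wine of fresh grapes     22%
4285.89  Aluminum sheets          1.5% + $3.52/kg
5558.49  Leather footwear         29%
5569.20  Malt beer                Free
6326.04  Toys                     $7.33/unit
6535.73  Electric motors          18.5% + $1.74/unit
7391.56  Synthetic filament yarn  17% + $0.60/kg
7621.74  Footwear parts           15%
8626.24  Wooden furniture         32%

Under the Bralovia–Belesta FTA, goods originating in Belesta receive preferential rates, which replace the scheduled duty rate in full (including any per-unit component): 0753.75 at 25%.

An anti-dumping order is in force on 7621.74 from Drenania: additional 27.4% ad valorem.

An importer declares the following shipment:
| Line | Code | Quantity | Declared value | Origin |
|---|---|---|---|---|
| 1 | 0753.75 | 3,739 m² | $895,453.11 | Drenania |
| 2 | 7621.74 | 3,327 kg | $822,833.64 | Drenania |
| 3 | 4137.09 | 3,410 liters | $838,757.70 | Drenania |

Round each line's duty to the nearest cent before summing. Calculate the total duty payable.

Line 1 (0753.75, Drenania, 3,739 m², $895,453.11):
Base rate for 0753.75 is 33%.
0753.75 has an FTA preferential rate, but origin Drenania is not Belesta; base rate stands.
Duty = $895,453.11 × 33% = $295,499.53.
Line 2 (7621.74, Drenania, 3,327 kg, $822,833.64):
Base rate for 7621.74 is 15%.
Additional duty on 7621.74 from Drenania: +27.4%. Applied ad valorem rate: 15% + 27.4% = 42.4%.
Duty = $822,833.64 × 42.4% = $348,881.46.
Line 3 (4137.09, Drenania, 3,410 liters, $838,757.70):
Base rate for 4137.09 is 22%.
Duty = $838,757.70 × 22% = $184,526.69.
Total = $295,499.53 + $348,881.46 + $184,526.69 = $828,907.68.

$828,907.68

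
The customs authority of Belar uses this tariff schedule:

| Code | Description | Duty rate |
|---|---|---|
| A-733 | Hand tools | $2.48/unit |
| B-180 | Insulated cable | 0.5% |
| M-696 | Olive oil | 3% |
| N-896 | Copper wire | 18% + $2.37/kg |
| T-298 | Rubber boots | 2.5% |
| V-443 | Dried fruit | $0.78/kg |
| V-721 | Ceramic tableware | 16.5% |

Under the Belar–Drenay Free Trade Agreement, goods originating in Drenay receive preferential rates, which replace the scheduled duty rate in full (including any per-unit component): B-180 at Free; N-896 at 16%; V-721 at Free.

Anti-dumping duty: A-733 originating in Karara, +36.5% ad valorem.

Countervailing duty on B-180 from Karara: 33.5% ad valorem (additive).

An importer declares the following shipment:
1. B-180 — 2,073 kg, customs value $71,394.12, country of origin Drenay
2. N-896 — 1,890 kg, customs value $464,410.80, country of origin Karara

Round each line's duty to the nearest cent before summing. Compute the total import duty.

Line 1 (B-180, Drenay, 2,073 kg, $71,394.12):
Base rate for B-180 is 0.5%.
Origin Drenay qualifies under the Belar–Drenay agreement and B-180 is covered: preferential rate Free applies instead.
The additional-duty order on B-180 targets Karara, not Drenay; it does not apply.
Duty = $71,394.12 × 0% = $0.00.
Line 2 (N-896, Karara, 1,890 kg, $464,410.80):
Base rate for N-896 is 18% + $2.37/kg.
N-896 has an FTA preferential rate, but origin Karara is not Drenay; base rate stands.
Duty = $464,410.80 × 18% + 1,890 × $2.37 = $88,073.24.
Total = $0.00 + $88,073.24 = $88,073.24.

$88,073.24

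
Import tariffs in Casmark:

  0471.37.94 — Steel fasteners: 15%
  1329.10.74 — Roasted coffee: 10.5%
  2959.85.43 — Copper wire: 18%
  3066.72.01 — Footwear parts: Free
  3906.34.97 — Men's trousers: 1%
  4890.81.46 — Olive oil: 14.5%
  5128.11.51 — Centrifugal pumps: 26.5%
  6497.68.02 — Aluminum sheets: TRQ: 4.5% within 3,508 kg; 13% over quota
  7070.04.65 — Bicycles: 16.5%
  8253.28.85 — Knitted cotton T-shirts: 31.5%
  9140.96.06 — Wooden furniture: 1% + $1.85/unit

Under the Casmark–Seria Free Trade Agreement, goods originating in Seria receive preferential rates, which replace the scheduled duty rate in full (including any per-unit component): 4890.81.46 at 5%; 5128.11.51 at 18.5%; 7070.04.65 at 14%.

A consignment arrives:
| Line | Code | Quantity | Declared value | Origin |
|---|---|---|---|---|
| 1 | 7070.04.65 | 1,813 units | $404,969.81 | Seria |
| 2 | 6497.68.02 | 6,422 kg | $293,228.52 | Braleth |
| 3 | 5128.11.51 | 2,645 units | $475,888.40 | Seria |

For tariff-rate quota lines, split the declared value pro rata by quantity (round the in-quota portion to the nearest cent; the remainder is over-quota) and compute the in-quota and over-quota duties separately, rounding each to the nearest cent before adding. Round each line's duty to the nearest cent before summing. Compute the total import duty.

$169,239.93

Line 1 (7070.04.65, Seria, 1,813 units, $404,969.81):
Base rate for 7070.04.65 is 16.5%.
Origin Seria qualifies under the Casmark–Seria agreement and 7070.04.65 is covered: preferential rate 14% applies instead.
Duty = $404,969.81 × 14% = $56,695.77.
Line 2 (6497.68.02, Braleth, 6,422 kg, $293,228.52):
Code 6497.68.02 is under a tariff-rate quota (threshold 3,508 kg). In-quota: 3,508 kg at 4.5%; over-quota: 2,914 kg at 13%.
Pro-rata value split: in-quota = $293,228.52 × 3,508/6,422 = $160,175.28; over-quota = $293,228.52 − $160,175.28 = $133,053.24.
In-quota duty = $160,175.28 × 4.5% = $7,207.89. Over-quota duty = $133,053.24 × 13% = $17,296.92.
Line duty = $7,207.89 + $17,296.92 = $24,504.81.
Line 3 (5128.11.51, Seria, 2,645 units, $475,888.40):
Base rate for 5128.11.51 is 26.5%.
Origin Seria qualifies under the Casmark–Seria agreement and 5128.11.51 is covered: preferential rate 18.5% applies instead.
Duty = $475,888.40 × 18.5% = $88,039.35.
Total = $56,695.77 + $24,504.81 + $88,039.35 = $169,239.93.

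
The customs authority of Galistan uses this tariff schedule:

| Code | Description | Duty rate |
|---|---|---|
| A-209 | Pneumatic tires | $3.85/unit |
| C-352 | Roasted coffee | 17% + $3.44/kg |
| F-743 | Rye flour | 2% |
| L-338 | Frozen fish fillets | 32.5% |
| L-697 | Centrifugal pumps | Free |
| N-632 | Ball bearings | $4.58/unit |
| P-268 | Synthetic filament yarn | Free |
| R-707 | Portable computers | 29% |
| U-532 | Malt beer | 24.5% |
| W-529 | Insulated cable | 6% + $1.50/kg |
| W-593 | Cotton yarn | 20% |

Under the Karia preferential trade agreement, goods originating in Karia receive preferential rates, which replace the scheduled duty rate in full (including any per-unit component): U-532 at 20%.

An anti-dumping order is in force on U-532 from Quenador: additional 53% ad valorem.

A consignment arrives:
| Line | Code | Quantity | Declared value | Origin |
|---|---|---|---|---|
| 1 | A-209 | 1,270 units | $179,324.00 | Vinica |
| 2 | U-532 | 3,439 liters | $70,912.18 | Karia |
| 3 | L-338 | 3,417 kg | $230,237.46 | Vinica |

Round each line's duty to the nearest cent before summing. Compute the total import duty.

$93,899.11

Line 1 (A-209, Vinica, 1,270 units, $179,324.00):
Base rate for A-209 is $3.85/unit.
Duty = 1,270 × $3.85 = $4,889.50.
Line 2 (U-532, Karia, 3,439 liters, $70,912.18):
Base rate for U-532 is 24.5%.
Origin Karia qualifies under the Galistan–Karia agreement and U-532 is covered: preferential rate 20% applies instead.
The additional-duty order on U-532 targets Quenador, not Karia; it does not apply.
Duty = $70,912.18 × 20% = $14,182.44.
Line 3 (L-338, Vinica, 3,417 kg, $230,237.46):
Base rate for L-338 is 32.5%.
Duty = $230,237.46 × 32.5% = $74,827.17.
Total = $4,889.50 + $14,182.44 + $74,827.17 = $93,899.11.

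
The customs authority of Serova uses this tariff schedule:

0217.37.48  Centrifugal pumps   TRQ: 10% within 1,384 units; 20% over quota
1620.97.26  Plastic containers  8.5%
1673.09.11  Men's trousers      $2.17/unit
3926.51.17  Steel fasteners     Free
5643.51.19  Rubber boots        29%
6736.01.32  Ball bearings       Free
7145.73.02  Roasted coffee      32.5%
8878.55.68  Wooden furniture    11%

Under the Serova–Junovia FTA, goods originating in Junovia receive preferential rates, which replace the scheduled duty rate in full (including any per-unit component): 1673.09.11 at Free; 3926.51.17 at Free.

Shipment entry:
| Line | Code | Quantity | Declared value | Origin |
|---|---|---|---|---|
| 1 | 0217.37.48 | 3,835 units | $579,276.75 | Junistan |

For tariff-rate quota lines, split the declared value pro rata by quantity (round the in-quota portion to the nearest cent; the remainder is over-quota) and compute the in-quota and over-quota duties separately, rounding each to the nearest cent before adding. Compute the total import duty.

Line 1 (0217.37.48, Junistan, 3,835 units, $579,276.75):
Code 0217.37.48 is under a tariff-rate quota (threshold 1,384 units). In-quota: 1,384 units at 10%; over-quota: 2,451 units at 20%.
Pro-rata value split: in-quota = $579,276.75 × 1,384/3,835 = $209,053.20; over-quota = $579,276.75 − $209,053.20 = $370,223.55.
In-quota duty = $209,053.20 × 10% = $20,905.32. Over-quota duty = $370,223.55 × 20% = $74,044.71.
Line duty = $20,905.32 + $74,044.71 = $94,950.03.

$94,950.03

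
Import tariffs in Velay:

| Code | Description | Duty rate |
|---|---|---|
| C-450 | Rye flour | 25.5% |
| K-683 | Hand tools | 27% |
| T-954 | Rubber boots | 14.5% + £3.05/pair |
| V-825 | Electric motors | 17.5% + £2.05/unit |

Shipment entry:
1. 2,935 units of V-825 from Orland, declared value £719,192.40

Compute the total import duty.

£131,875.42

Line 1 (V-825, Orland, 2,935 units, £719,192.40):
Base rate for V-825 is 17.5% + £2.05/unit.
Duty = £719,192.40 × 17.5% + 2,935 × £2.05 = £131,875.42.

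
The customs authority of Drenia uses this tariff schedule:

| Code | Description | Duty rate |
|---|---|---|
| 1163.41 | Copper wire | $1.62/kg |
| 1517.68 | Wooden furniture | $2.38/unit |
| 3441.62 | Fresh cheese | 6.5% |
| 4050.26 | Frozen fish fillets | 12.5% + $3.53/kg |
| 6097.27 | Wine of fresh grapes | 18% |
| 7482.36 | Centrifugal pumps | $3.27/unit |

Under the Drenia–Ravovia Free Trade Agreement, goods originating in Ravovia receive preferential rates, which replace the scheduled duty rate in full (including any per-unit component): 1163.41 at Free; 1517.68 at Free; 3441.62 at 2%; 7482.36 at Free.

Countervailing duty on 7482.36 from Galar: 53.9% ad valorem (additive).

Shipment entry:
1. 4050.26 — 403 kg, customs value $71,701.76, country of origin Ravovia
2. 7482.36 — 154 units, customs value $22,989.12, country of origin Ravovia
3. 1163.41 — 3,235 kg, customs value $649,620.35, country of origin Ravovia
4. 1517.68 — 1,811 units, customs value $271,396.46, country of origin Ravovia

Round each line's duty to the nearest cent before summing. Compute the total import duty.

$10,385.31

Line 1 (4050.26, Ravovia, 403 kg, $71,701.76):
Base rate for 4050.26 is 12.5% + $3.53/kg.
Origin Ravovia is the FTA partner but 4050.26 is not on the preference list; base rate stands.
Duty = $71,701.76 × 12.5% + 403 × $3.53 = $10,385.31.
Line 2 (7482.36, Ravovia, 154 units, $22,989.12):
Base rate for 7482.36 is $3.27/unit.
Origin Ravovia qualifies under the Drenia–Ravovia agreement and 7482.36 is covered: preferential rate Free applies instead.
The additional-duty order on 7482.36 targets Galar, not Ravovia; it does not apply.
Duty = $22,989.12 × 0% = $0.00.
Line 3 (1163.41, Ravovia, 3,235 kg, $649,620.35):
Base rate for 1163.41 is $1.62/kg.
Origin Ravovia qualifies under the Drenia–Ravovia agreement and 1163.41 is covered: preferential rate Free applies instead.
Duty = $649,620.35 × 0% = $0.00.
Line 4 (1517.68, Ravovia, 1,811 units, $271,396.46):
Base rate for 1517.68 is $2.38/unit.
Origin Ravovia qualifies under the Drenia–Ravovia agreement and 1517.68 is covered: preferential rate Free applies instead.
Duty = $271,396.46 × 0% = $0.00.
Total = $10,385.31 + $0.00 + $0.00 + $0.00 = $10,385.31.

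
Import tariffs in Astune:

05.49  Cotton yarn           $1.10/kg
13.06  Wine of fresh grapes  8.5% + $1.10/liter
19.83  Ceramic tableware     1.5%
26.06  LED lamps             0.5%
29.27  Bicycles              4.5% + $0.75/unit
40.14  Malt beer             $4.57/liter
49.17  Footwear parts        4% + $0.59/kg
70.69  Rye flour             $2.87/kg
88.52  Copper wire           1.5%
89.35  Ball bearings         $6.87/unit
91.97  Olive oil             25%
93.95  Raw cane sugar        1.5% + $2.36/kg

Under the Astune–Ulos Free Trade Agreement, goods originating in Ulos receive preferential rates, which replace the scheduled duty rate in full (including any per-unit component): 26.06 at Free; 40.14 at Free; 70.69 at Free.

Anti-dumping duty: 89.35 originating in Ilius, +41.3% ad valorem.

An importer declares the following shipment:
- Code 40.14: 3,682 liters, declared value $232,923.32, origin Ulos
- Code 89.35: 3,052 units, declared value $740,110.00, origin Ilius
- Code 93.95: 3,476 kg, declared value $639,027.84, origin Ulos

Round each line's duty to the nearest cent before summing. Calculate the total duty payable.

$344,421.45

Line 1 (40.14, Ulos, 3,682 liters, $232,923.32):
Base rate for 40.14 is $4.57/liter.
Origin Ulos qualifies under the Astune–Ulos agreement and 40.14 is covered: preferential rate Free applies instead.
Duty = $232,923.32 × 0% = $0.00.
Line 2 (89.35, Ilius, 3,052 units, $740,110.00):
Base rate for 89.35 is $6.87/unit.
Additional duty on 89.35 from Ilius: +41.3% ad valorem. Applied ad valorem rate = 41.3%.
Duty = $740,110.00 × 41.3% + 3,052 × $6.87 = $326,632.67.
Line 3 (93.95, Ulos, 3,476 kg, $639,027.84):
Base rate for 93.95 is 1.5% + $2.36/kg.
Origin Ulos is the FTA partner but 93.95 is not on the preference list; base rate stands.
Duty = $639,027.84 × 1.5% + 3,476 × $2.36 = $17,788.78.
Total = $0.00 + $326,632.67 + $17,788.78 = $344,421.45.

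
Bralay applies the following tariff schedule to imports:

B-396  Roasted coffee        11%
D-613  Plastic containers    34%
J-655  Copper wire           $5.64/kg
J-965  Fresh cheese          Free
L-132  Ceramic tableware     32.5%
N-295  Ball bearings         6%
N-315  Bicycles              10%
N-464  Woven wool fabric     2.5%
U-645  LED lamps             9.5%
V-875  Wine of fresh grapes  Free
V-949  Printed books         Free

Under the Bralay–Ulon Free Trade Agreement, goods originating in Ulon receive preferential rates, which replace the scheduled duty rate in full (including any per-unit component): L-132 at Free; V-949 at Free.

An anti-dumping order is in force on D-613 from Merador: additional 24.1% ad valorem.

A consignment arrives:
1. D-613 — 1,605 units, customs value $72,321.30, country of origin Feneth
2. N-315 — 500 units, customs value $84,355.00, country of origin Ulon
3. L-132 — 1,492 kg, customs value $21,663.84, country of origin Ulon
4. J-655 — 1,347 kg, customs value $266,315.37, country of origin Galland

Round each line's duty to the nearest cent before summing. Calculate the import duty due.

Line 1 (D-613, Feneth, 1,605 units, $72,321.30):
Base rate for D-613 is 34%.
The additional-duty order on D-613 targets Merador, not Feneth; it does not apply.
Duty = $72,321.30 × 34% = $24,589.24.
Line 2 (N-315, Ulon, 500 units, $84,355.00):
Base rate for N-315 is 10%.
Origin Ulon is the FTA partner but N-315 is not on the preference list; base rate stands.
Duty = $84,355.00 × 10% = $8,435.50.
Line 3 (L-132, Ulon, 1,492 kg, $21,663.84):
Base rate for L-132 is 32.5%.
Origin Ulon qualifies under the Bralay–Ulon agreement and L-132 is covered: preferential rate Free applies instead.
Duty = $21,663.84 × 0% = $0.00.
Line 4 (J-655, Galland, 1,347 kg, $266,315.37):
Base rate for J-655 is $5.64/kg.
Duty = 1,347 × $5.64 = $7,597.08.
Total = $24,589.24 + $8,435.50 + $0.00 + $7,597.08 = $40,621.82.

$40,621.82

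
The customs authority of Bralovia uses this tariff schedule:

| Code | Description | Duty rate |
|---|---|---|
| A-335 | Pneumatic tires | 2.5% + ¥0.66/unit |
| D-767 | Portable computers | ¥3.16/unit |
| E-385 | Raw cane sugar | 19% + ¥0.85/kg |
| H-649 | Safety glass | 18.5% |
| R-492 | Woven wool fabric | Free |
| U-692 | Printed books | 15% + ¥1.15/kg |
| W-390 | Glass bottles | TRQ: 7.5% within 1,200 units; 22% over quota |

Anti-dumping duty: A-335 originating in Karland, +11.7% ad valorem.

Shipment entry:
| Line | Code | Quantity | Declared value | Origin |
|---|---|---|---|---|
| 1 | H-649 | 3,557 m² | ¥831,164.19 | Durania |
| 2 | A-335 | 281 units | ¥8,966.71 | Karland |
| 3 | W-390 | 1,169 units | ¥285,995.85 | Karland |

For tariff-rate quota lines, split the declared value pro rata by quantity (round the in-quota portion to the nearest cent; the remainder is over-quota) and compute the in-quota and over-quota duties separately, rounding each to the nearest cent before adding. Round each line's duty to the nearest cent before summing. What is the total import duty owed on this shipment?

Line 1 (H-649, Durania, 3,557 m², ¥831,164.19):
Base rate for H-649 is 18.5%.
Duty = ¥831,164.19 × 18.5% = ¥153,765.38.
Line 2 (A-335, Karland, 281 units, ¥8,966.71):
Base rate for A-335 is 2.5% + ¥0.66/unit.
Additional duty on A-335 from Karland: +11.7%. Applied ad valorem rate: 2.5% + 11.7% = 14.2%.
Duty = ¥8,966.71 × 14.2% + 281 × ¥0.66 = ¥1,458.73.
Line 3 (W-390, Karland, 1,169 units, ¥285,995.85):
Code W-390 is under a tariff-rate quota (threshold 1,200 units). Quantity 1,169 units is within the quota, so the in-quota rate 7.5% applies to the full value.
Duty = ¥285,995.85 × 7.5% = ¥21,449.69.
Total = ¥153,765.38 + ¥1,458.73 + ¥21,449.69 = ¥176,673.80.

¥176,673.80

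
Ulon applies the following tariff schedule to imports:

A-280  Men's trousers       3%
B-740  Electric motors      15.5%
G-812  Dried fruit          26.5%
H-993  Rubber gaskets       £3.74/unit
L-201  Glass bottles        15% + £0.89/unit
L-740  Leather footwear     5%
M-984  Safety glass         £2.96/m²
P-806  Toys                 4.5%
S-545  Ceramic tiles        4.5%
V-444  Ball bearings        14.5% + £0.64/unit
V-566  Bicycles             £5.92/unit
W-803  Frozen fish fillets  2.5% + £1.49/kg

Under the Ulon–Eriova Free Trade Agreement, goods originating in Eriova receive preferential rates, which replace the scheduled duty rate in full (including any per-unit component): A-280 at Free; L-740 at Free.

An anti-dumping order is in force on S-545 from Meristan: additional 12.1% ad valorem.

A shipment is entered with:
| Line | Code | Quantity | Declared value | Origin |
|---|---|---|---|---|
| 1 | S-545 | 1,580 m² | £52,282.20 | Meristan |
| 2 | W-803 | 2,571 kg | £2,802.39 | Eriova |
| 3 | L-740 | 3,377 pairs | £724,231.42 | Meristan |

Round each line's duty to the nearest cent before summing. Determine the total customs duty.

£48,791.27

Line 1 (S-545, Meristan, 1,580 m², £52,282.20):
Base rate for S-545 is 4.5%.
Additional duty on S-545 from Meristan: +12.1%. Applied ad valorem rate: 4.5% + 12.1% = 16.6%.
Duty = £52,282.20 × 16.6% = £8,678.85.
Line 2 (W-803, Eriova, 2,571 kg, £2,802.39):
Base rate for W-803 is 2.5% + £1.49/kg.
Origin Eriova is the FTA partner but W-803 is not on the preference list; base rate stands.
Duty = £2,802.39 × 2.5% + 2,571 × £1.49 = £3,900.85.
Line 3 (L-740, Meristan, 3,377 pairs, £724,231.42):
Base rate for L-740 is 5%.
L-740 has an FTA preferential rate, but origin Meristan is not Eriova; base rate stands.
Duty = £724,231.42 × 5% = £36,211.57.
Total = £8,678.85 + £3,900.85 + £36,211.57 = £48,791.27.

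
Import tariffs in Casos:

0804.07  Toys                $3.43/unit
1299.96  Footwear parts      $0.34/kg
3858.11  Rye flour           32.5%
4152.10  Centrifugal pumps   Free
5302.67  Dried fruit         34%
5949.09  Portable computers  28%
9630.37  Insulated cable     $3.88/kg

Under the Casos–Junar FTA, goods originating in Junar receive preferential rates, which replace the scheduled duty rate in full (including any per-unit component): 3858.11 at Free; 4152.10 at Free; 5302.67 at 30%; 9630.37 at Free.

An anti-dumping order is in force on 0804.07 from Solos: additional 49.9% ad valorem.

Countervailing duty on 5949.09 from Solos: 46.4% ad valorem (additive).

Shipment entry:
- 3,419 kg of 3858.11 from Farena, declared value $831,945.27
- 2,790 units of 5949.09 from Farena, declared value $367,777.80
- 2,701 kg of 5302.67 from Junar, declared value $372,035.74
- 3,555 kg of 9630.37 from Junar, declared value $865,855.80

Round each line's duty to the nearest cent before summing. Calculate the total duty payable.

$484,970.71

Line 1 (3858.11, Farena, 3,419 kg, $831,945.27):
Base rate for 3858.11 is 32.5%.
3858.11 has an FTA preferential rate, but origin Farena is not Junar; base rate stands.
Duty = $831,945.27 × 32.5% = $270,382.21.
Line 2 (5949.09, Farena, 2,790 units, $367,777.80):
Base rate for 5949.09 is 28%.
The additional-duty order on 5949.09 targets Solos, not Farena; it does not apply.
Duty = $367,777.80 × 28% = $102,977.78.
Line 3 (5302.67, Junar, 2,701 kg, $372,035.74):
Base rate for 5302.67 is 34%.
Origin Junar qualifies under the Casos–Junar agreement and 5302.67 is covered: preferential rate 30% applies instead.
Duty = $372,035.74 × 30% = $111,610.72.
Line 4 (9630.37, Junar, 3,555 kg, $865,855.80):
Base rate for 9630.37 is $3.88/kg.
Origin Junar qualifies under the Casos–Junar agreement and 9630.37 is covered: preferential rate Free applies instead.
Duty = $865,855.80 × 0% = $0.00.
Total = $270,382.21 + $102,977.78 + $111,610.72 + $0.00 = $484,970.71.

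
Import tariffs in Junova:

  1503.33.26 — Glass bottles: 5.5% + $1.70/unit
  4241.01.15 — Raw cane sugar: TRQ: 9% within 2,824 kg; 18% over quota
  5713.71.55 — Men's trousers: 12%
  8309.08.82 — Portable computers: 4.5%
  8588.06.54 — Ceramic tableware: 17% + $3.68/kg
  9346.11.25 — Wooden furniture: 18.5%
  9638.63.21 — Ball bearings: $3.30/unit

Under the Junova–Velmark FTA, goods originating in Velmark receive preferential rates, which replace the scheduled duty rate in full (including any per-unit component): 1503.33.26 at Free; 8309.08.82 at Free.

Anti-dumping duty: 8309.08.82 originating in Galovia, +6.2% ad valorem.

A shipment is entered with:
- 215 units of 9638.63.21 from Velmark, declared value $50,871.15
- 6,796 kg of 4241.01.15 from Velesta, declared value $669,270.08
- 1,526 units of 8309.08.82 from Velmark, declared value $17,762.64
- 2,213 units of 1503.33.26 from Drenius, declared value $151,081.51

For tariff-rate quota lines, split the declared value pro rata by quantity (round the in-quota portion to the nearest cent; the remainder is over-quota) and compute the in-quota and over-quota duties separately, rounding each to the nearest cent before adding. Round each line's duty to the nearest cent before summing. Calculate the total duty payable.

$108,220.02

Line 1 (9638.63.21, Velmark, 215 units, $50,871.15):
Base rate for 9638.63.21 is $3.30/unit.
Origin Velmark is the FTA partner but 9638.63.21 is not on the preference list; base rate stands.
Duty = 215 × $3.30 = $709.50.
Line 2 (4241.01.15, Velesta, 6,796 kg, $669,270.08):
Code 4241.01.15 is under a tariff-rate quota (threshold 2,824 kg). In-quota: 2,824 kg at 9%; over-quota: 3,972 kg at 18%.
Pro-rata value split: in-quota = $669,270.08 × 2,824/6,796 = $278,107.52; over-quota = $669,270.08 − $278,107.52 = $391,162.56.
In-quota duty = $278,107.52 × 9% = $25,029.68. Over-quota duty = $391,162.56 × 18% = $70,409.26.
Line duty = $25,029.68 + $70,409.26 = $95,438.94.
Line 3 (8309.08.82, Velmark, 1,526 units, $17,762.64):
Base rate for 8309.08.82 is 4.5%.
Origin Velmark qualifies under the Junova–Velmark agreement and 8309.08.82 is covered: preferential rate Free applies instead.
The additional-duty order on 8309.08.82 targets Galovia, not Velmark; it does not apply.
Duty = $17,762.64 × 0% = $0.00.
Line 4 (1503.33.26, Drenius, 2,213 units, $151,081.51):
Base rate for 1503.33.26 is 5.5% + $1.70/unit.
1503.33.26 has an FTA preferential rate, but origin Drenius is not Velmark; base rate stands.
Duty = $151,081.51 × 5.5% + 2,213 × $1.70 = $12,071.58.
Total = $709.50 + $95,438.94 + $0.00 + $12,071.58 = $108,220.02.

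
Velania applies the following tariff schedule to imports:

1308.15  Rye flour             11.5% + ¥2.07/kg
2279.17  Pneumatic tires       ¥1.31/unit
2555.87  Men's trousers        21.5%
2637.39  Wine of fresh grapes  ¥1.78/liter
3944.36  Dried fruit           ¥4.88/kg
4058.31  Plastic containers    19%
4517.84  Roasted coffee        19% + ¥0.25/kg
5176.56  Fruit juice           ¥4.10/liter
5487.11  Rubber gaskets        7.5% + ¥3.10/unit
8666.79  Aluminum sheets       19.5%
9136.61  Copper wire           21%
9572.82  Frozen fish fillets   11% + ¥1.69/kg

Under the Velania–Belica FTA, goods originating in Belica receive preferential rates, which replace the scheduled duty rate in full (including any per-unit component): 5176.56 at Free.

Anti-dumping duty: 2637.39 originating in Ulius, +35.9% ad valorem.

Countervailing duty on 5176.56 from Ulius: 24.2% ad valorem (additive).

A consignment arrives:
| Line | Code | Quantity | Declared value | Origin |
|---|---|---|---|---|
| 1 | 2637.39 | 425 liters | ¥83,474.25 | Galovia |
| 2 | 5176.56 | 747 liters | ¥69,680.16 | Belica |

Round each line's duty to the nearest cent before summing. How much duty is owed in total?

¥756.50

Line 1 (2637.39, Galovia, 425 liters, ¥83,474.25):
Base rate for 2637.39 is ¥1.78/liter.
The additional-duty order on 2637.39 targets Ulius, not Galovia; it does not apply.
Duty = 425 × ¥1.78 = ¥756.50.
Line 2 (5176.56, Belica, 747 liters, ¥69,680.16):
Base rate for 5176.56 is ¥4.10/liter.
Origin Belica qualifies under the Velania–Belica agreement and 5176.56 is covered: preferential rate Free applies instead.
The additional-duty order on 5176.56 targets Ulius, not Belica; it does not apply.
Duty = ¥69,680.16 × 0% = ¥0.00.
Total = ¥756.50 + ¥0.00 = ¥756.50.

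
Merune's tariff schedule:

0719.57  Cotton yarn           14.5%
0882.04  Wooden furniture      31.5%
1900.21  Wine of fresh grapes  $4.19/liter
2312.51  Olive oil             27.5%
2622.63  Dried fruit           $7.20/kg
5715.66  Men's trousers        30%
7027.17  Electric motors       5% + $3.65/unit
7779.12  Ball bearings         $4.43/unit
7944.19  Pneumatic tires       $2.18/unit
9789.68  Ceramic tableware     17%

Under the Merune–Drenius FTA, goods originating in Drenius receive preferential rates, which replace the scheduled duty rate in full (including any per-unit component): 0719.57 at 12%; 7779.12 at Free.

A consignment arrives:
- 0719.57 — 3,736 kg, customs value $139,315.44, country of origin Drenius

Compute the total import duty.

$16,717.85

Line 1 (0719.57, Drenius, 3,736 kg, $139,315.44):
Base rate for 0719.57 is 14.5%.
Origin Drenius qualifies under the Merune–Drenius agreement and 0719.57 is covered: preferential rate 12% applies instead.
Duty = $139,315.44 × 12% = $16,717.85.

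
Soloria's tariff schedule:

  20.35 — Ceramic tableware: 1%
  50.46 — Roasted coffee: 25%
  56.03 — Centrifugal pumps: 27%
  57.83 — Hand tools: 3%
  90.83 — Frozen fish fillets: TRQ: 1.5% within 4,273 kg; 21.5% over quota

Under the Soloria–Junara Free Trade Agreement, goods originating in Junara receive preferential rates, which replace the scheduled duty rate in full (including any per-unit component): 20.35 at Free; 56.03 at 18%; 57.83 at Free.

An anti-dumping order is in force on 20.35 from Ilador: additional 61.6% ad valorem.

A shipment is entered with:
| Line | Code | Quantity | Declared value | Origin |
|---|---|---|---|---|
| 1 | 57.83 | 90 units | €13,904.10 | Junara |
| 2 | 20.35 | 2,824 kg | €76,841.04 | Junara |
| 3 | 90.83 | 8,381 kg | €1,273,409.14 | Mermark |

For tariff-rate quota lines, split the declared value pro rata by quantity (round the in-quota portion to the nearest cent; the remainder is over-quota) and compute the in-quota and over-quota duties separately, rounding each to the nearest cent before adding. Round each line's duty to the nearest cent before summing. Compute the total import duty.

Line 1 (57.83, Junara, 90 units, €13,904.10):
Base rate for 57.83 is 3%.
Origin Junara qualifies under the Soloria–Junara agreement and 57.83 is covered: preferential rate Free applies instead.
Duty = €13,904.10 × 0% = €0.00.
Line 2 (20.35, Junara, 2,824 kg, €76,841.04):
Base rate for 20.35 is 1%.
Origin Junara qualifies under the Soloria–Junara agreement and 20.35 is covered: preferential rate Free applies instead.
The additional-duty order on 20.35 targets Ilador, not Junara; it does not apply.
Duty = €76,841.04 × 0% = €0.00.
Line 3 (90.83, Mermark, 8,381 kg, €1,273,409.14):
Code 90.83 is under a tariff-rate quota (threshold 4,273 kg). In-quota: 4,273 kg at 1.5%; over-quota: 4,108 kg at 21.5%.
Pro-rata value split: in-quota = €1,273,409.14 × 4,273/8,381 = €649,239.62; over-quota = €1,273,409.14 − €649,239.62 = €624,169.52.
In-quota duty = €649,239.62 × 1.5% = €9,738.59. Over-quota duty = €624,169.52 × 21.5% = €134,196.45.
Line duty = €9,738.59 + €134,196.45 = €143,935.04.
Total = €0.00 + €0.00 + €143,935.04 = €143,935.04.

€143,935.04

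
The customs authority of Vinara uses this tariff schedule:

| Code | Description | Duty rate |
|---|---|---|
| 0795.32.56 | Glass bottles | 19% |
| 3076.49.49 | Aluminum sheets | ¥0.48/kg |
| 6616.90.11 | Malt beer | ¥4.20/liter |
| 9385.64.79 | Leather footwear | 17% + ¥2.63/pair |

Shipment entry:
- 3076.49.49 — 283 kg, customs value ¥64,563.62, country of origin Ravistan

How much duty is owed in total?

¥135.84

Line 1 (3076.49.49, Ravistan, 283 kg, ¥64,563.62):
Base rate for 3076.49.49 is ¥0.48/kg.
Duty = 283 × ¥0.48 = ¥135.84.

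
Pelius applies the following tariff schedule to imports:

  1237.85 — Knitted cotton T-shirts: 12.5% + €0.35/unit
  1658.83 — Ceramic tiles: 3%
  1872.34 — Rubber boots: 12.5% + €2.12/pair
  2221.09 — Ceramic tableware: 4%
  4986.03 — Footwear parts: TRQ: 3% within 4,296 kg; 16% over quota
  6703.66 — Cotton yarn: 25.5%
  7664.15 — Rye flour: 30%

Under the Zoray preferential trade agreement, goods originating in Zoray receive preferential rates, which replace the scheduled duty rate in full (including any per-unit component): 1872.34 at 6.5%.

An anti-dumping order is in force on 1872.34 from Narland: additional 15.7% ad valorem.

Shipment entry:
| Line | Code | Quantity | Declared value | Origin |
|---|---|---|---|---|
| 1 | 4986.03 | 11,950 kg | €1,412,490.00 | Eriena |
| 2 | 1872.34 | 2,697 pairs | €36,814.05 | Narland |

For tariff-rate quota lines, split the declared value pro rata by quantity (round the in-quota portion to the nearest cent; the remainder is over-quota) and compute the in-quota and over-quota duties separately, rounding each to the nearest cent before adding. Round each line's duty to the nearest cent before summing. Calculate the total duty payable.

€176,085.27

Line 1 (4986.03, Eriena, 11,950 kg, €1,412,490.00):
Code 4986.03 is under a tariff-rate quota (threshold 4,296 kg). In-quota: 4,296 kg at 3%; over-quota: 7,654 kg at 16%.
Pro-rata value split: in-quota = €1,412,490.00 × 4,296/11,950 = €507,787.20; over-quota = €1,412,490.00 − €507,787.20 = €904,702.80.
In-quota duty = €507,787.20 × 3% = €15,233.62. Over-quota duty = €904,702.80 × 16% = €144,752.45.
Line duty = €15,233.62 + €144,752.45 = €159,986.07.
Line 2 (1872.34, Narland, 2,697 pairs, €36,814.05):
Base rate for 1872.34 is 12.5% + €2.12/pair.
1872.34 has an FTA preferential rate, but origin Narland is not Zoray; base rate stands.
Additional duty on 1872.34 from Narland: +15.7%. Applied ad valorem rate: 12.5% + 15.7% = 28.2%.
Duty = €36,814.05 × 28.2% + 2,697 × €2.12 = €16,099.20.
Total = €159,986.07 + €16,099.20 = €176,085.27.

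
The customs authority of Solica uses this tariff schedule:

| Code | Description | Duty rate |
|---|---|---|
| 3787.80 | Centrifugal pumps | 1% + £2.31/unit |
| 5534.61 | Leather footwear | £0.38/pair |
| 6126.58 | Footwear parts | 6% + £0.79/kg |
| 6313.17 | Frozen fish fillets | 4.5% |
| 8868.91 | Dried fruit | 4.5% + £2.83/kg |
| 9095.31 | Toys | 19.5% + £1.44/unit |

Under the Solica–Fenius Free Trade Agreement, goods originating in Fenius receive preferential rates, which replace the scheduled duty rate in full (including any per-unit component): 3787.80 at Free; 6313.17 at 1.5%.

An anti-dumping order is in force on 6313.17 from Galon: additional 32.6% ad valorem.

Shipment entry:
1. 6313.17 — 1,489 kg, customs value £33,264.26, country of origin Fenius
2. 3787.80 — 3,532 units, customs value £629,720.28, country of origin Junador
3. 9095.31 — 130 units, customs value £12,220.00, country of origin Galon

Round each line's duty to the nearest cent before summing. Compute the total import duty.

Line 1 (6313.17, Fenius, 1,489 kg, £33,264.26):
Base rate for 6313.17 is 4.5%.
Origin Fenius qualifies under the Solica–Fenius agreement and 6313.17 is covered: preferential rate 1.5% applies instead.
The additional-duty order on 6313.17 targets Galon, not Fenius; it does not apply.
Duty = £33,264.26 × 1.5% = £498.96.
Line 2 (3787.80, Junador, 3,532 units, £629,720.28):
Base rate for 3787.80 is 1% + £2.31/unit.
3787.80 has an FTA preferential rate, but origin Junador is not Fenius; base rate stands.
Duty = £629,720.28 × 1% + 3,532 × £2.31 = £14,456.12.
Line 3 (9095.31, Galon, 130 units, £12,220.00):
Base rate for 9095.31 is 19.5% + £1.44/unit.
Duty = £12,220.00 × 19.5% + 130 × £1.44 = £2,570.10.
Total = £498.96 + £14,456.12 + £2,570.10 = £17,525.18.

£17,525.18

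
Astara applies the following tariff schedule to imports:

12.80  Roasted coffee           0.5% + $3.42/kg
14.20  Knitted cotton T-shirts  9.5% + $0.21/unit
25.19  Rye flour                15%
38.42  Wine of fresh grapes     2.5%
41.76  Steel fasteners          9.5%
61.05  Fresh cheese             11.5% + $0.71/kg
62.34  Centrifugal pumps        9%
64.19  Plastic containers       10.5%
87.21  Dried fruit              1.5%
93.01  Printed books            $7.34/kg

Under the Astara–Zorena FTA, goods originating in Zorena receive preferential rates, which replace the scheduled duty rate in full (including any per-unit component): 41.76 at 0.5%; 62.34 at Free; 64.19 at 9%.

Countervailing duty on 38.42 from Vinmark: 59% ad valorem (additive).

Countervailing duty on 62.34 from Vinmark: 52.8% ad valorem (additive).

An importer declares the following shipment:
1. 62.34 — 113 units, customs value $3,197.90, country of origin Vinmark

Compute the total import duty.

Line 1 (62.34, Vinmark, 113 units, $3,197.90):
Base rate for 62.34 is 9%.
62.34 has an FTA preferential rate, but origin Vinmark is not Zorena; base rate stands.
Additional duty on 62.34 from Vinmark: +52.8%. Applied ad valorem rate: 9% + 52.8% = 61.8%.
Duty = $3,197.90 × 61.8% = $1,976.30.

$1,976.30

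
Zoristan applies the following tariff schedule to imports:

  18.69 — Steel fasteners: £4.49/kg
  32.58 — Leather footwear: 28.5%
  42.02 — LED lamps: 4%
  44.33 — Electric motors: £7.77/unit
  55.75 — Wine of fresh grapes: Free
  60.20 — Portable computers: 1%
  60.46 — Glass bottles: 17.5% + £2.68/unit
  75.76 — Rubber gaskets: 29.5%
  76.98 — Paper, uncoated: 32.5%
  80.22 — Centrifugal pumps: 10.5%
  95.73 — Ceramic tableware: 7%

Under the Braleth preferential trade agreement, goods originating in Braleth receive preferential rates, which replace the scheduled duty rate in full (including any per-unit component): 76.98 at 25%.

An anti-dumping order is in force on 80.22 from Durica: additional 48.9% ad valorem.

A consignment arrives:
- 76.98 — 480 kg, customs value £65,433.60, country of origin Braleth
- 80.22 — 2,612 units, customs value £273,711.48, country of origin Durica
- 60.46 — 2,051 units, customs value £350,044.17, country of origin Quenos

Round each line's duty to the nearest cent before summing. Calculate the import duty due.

£245,697.43

Line 1 (76.98, Braleth, 480 kg, £65,433.60):
Base rate for 76.98 is 32.5%.
Origin Braleth qualifies under the Zoristan–Braleth agreement and 76.98 is covered: preferential rate 25% applies instead.
Duty = £65,433.60 × 25% = £16,358.40.
Line 2 (80.22, Durica, 2,612 units, £273,711.48):
Base rate for 80.22 is 10.5%.
Additional duty on 80.22 from Durica: +48.9%. Applied ad valorem rate: 10.5% + 48.9% = 59.4%.
Duty = £273,711.48 × 59.4% = £162,584.62.
Line 3 (60.46, Quenos, 2,051 units, £350,044.17):
Base rate for 60.46 is 17.5% + £2.68/unit.
Duty = £350,044.17 × 17.5% + 2,051 × £2.68 = £66,754.41.
Total = £16,358.40 + £162,584.62 + £66,754.41 = £245,697.43.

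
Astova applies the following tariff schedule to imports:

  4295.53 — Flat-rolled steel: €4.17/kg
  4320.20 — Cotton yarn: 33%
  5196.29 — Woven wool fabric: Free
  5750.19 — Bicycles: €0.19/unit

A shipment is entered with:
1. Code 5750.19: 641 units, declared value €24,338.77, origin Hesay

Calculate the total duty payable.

Line 1 (5750.19, Hesay, 641 units, €24,338.77):
Base rate for 5750.19 is €0.19/unit.
Duty = 641 × €0.19 = €121.79.

€121.79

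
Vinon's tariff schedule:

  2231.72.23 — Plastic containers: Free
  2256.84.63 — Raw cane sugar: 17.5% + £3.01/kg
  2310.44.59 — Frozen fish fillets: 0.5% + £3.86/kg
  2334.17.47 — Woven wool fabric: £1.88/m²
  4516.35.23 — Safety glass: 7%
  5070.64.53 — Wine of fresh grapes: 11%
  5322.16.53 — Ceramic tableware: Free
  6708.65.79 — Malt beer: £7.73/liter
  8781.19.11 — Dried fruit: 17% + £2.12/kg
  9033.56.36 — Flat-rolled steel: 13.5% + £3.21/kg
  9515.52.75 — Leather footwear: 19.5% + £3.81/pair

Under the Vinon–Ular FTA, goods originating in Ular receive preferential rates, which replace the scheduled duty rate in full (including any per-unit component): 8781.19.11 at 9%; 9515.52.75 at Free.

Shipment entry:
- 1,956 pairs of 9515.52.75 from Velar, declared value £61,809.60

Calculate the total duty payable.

£19,505.23

Line 1 (9515.52.75, Velar, 1,956 pairs, £61,809.60):
Base rate for 9515.52.75 is 19.5% + £3.81/pair.
9515.52.75 has an FTA preferential rate, but origin Velar is not Ular; base rate stands.
Duty = £61,809.60 × 19.5% + 1,956 × £3.81 = £19,505.23.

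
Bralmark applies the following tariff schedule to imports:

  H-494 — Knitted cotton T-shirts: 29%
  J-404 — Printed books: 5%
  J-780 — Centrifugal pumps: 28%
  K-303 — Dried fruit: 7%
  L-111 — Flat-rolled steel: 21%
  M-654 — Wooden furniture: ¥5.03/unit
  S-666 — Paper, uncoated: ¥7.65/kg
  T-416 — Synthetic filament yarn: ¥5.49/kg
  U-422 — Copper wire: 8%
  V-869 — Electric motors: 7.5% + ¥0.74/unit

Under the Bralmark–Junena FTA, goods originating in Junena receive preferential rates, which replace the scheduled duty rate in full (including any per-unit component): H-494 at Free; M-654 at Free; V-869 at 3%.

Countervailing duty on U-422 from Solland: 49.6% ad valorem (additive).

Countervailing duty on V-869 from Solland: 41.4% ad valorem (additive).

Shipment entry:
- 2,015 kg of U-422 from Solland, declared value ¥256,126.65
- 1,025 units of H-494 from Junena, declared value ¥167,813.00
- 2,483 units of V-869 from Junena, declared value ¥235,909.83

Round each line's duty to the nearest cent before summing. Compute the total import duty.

¥154,606.24

Line 1 (U-422, Solland, 2,015 kg, ¥256,126.65):
Base rate for U-422 is 8%.
Additional duty on U-422 from Solland: +49.6%. Applied ad valorem rate: 8% + 49.6% = 57.6%.
Duty = ¥256,126.65 × 57.6% = ¥147,528.95.
Line 2 (H-494, Junena, 1,025 units, ¥167,813.00):
Base rate for H-494 is 29%.
Origin Junena qualifies under the Bralmark–Junena agreement and H-494 is covered: preferential rate Free applies instead.
Duty = ¥167,813.00 × 0% = ¥0.00.
Line 3 (V-869, Junena, 2,483 units, ¥235,909.83):
Base rate for V-869 is 7.5% + ¥0.74/unit.
Origin Junena qualifies under the Bralmark–Junena agreement and V-869 is covered: preferential rate 3% applies instead.
The additional-duty order on V-869 targets Solland, not Junena; it does not apply.
Duty = ¥235,909.83 × 3% = ¥7,077.29.
Total = ¥147,528.95 + ¥0.00 + ¥7,077.29 = ¥154,606.24.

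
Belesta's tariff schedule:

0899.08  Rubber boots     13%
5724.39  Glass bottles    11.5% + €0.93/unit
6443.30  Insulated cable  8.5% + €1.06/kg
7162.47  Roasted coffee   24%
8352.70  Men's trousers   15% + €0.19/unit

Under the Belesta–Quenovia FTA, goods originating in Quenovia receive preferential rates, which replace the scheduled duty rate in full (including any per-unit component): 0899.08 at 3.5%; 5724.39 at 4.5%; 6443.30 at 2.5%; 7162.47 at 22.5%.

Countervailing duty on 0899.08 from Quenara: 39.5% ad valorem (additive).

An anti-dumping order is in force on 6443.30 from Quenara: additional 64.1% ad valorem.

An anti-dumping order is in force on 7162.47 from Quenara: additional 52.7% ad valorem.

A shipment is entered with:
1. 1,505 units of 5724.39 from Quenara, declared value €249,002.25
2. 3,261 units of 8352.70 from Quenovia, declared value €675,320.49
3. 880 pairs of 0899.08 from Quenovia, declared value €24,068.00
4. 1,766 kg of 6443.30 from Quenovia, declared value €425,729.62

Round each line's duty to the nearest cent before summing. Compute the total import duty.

Line 1 (5724.39, Quenara, 1,505 units, €249,002.25):
Base rate for 5724.39 is 11.5% + €0.93/unit.
5724.39 has an FTA preferential rate, but origin Quenara is not Quenovia; base rate stands.
Duty = €249,002.25 × 11.5% + 1,505 × €0.93 = €30,034.91.
Line 2 (8352.70, Quenovia, 3,261 units, €675,320.49):
Base rate for 8352.70 is 15% + €0.19/unit.
Origin Quenovia is the FTA partner but 8352.70 is not on the preference list; base rate stands.
Duty = €675,320.49 × 15% + 3,261 × €0.19 = €101,917.66.
Line 3 (0899.08, Quenovia, 880 pairs, €24,068.00):
Base rate for 0899.08 is 13%.
Origin Quenovia qualifies under the Belesta–Quenovia agreement and 0899.08 is covered: preferential rate 3.5% applies instead.
The additional-duty order on 0899.08 targets Quenara, not Quenovia; it does not apply.
Duty = €24,068.00 × 3.5% = €842.38.
Line 4 (6443.30, Quenovia, 1,766 kg, €425,729.62):
Base rate for 6443.30 is 8.5% + €1.06/kg.
Origin Quenovia qualifies under the Belesta–Quenovia agreement and 6443.30 is covered: preferential rate 2.5% applies instead.
The additional-duty order on 6443.30 targets Quenara, not Quenovia; it does not apply.
Duty = €425,729.62 × 2.5% = €10,643.24.
Total = €30,034.91 + €101,917.66 + €842.38 + €10,643.24 = €143,438.19.

€143,438.19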